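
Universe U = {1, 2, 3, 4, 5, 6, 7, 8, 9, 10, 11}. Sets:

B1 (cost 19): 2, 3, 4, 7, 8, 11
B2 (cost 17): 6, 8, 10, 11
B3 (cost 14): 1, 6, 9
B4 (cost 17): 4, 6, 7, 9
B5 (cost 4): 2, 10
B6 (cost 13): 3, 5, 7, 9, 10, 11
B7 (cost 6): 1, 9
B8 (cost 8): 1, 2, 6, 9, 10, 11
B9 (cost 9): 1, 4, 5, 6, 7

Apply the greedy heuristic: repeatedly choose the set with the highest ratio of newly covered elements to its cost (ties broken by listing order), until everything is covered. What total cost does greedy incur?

36

Pick 1: B8 adds 6 new (1, 2, 6, 9, 10, 11) at cost 8 (ratio 6/8).
Pick 2: B9 adds 3 new (4, 5, 7) at cost 9 (ratio 3/9).
Pick 3: B1 adds 2 new (3, 8) at cost 19 (ratio 2/19).
Greedy total cost: 8 + 9 + 19 = 36.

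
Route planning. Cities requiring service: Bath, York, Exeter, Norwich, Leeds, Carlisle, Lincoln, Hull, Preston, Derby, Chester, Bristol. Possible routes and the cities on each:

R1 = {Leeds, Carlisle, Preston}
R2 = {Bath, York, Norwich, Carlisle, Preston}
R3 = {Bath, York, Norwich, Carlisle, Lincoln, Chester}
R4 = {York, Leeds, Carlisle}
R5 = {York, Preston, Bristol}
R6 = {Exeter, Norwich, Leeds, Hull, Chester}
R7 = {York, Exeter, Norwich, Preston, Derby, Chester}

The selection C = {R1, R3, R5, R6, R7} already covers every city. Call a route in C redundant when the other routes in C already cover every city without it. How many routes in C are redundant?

Drop R1: the rest still cover every city — redundant.
Drop R3: Bath, Lincoln uncovered — not redundant.
Drop R5: Bristol uncovered — not redundant.
Drop R6: Hull uncovered — not redundant.
Drop R7: Derby uncovered — not redundant.
1 redundant: R1.

1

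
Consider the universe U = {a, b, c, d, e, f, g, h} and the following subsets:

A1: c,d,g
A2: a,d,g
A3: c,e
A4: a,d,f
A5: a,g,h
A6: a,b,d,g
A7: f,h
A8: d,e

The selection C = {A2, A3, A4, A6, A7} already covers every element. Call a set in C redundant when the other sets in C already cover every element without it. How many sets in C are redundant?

Drop A2: the rest still cover every element — redundant.
Drop A3: c, e uncovered — not redundant.
Drop A4: the rest still cover every element — redundant.
Drop A6: b uncovered — not redundant.
Drop A7: h uncovered — not redundant.
2 redundant: A2, A4.

2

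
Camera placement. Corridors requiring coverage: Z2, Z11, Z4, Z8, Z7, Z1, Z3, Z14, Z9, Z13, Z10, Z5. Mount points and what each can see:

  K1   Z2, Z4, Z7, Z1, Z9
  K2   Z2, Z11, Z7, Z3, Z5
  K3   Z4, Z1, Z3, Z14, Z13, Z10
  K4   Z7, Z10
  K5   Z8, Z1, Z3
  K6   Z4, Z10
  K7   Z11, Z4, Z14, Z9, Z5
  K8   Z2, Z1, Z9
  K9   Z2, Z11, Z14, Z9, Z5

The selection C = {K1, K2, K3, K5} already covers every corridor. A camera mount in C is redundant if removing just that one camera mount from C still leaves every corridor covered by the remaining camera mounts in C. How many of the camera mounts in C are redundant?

0

Drop K1: Z9 uncovered — not redundant.
Drop K2: Z11, Z5 uncovered — not redundant.
Drop K3: Z14, Z13, Z10 uncovered — not redundant.
Drop K5: Z8 uncovered — not redundant.
None of the camera mounts in C is redundant.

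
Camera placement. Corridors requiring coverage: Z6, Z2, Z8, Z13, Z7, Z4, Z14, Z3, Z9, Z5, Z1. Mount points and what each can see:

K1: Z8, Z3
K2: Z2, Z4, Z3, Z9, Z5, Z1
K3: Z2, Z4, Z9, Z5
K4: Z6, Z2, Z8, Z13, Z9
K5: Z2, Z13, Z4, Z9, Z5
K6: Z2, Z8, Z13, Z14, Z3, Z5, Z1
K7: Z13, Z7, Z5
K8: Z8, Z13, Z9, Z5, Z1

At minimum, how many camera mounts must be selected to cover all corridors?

K2, K4, K6, K7 together cover {Z6, Z2, Z8, Z13, Z7, Z4, Z14, Z3, Z9, Z5, Z1} — every corridor.
No 3 of the 8 camera mounts cover everything (all 56 triples fall short), so 4 is minimum.

4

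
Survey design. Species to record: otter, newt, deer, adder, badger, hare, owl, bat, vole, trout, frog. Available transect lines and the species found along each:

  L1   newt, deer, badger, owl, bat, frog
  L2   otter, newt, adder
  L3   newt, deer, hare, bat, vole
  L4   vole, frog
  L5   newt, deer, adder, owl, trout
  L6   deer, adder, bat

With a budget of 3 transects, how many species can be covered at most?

Choosing L1, L2, L3 covers {otter, newt, deer, adder, badger, hare, owl, bat, vole, frog} — 10 species.
No choice of 3 transects does better; here trout is left uncovered.

10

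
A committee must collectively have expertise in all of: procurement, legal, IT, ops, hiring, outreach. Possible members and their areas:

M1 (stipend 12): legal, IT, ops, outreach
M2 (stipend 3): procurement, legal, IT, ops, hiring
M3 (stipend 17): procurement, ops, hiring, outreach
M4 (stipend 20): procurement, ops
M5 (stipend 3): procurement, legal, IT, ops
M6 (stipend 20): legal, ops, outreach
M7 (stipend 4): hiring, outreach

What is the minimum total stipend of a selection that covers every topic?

M2, M7 cover every topic at stipend 3 + 4 = 7.
Any cover uses at least 2 members; among all covering selections none totals below 7.

7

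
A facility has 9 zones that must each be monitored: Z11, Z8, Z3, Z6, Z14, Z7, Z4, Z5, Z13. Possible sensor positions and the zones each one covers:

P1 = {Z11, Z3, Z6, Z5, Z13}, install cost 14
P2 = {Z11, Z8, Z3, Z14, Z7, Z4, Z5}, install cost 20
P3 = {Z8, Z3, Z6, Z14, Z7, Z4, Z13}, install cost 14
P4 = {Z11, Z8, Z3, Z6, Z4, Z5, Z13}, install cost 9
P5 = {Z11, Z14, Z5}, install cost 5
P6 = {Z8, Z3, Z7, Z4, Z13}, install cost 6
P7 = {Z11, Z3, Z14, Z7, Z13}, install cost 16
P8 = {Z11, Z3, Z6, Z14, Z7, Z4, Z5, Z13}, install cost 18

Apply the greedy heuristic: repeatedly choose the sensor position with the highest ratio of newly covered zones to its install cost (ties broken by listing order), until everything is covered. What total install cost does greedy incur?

20

Pick 1: P6 adds 5 new (Z8, Z3, Z7, Z4, Z13) at install cost 6 (ratio 5/6).
Pick 2: P5 adds 3 new (Z11, Z14, Z5) at install cost 5 (ratio 3/5).
Pick 3: P4 adds 1 new (Z6) at install cost 9 (ratio 1/9).
Greedy total install cost: 6 + 5 + 9 = 20. (The true optimum is 19, so greedy overshoots here.)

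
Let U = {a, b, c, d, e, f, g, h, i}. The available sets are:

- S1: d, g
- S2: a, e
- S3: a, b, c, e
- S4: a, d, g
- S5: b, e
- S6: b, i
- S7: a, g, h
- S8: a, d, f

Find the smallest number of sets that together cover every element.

S3, S6, S7, S8 together cover {a, b, c, d, e, f, g, h, i} — every element.
No 3 of the 8 sets cover everything (all 56 triples fall short), so 4 is minimum.
Greedy (largest uncovered first) would take S3, S1, S6, S7, S8 — 5 sets — but 4 suffice.

4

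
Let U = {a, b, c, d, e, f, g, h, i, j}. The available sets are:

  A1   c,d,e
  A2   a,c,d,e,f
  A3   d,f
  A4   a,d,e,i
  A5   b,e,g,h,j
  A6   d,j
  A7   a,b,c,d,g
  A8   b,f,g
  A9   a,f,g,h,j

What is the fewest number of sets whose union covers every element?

A2, A4, A5 together cover {a, b, c, d, e, f, g, h, i, j} — every element.
No 2 of the 9 sets cover everything (all 36 pairs fall short), so 3 is minimum.

3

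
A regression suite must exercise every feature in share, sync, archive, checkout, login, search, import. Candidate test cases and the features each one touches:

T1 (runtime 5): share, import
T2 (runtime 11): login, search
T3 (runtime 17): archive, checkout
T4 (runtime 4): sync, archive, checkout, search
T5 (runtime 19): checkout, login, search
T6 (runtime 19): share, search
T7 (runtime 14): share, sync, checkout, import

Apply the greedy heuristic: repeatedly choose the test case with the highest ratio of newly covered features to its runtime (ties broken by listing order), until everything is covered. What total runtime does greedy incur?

20

Pick 1: T4 adds 4 new (sync, archive, checkout, search) at runtime 4 (ratio 4/4).
Pick 2: T1 adds 2 new (share, import) at runtime 5 (ratio 2/5).
Pick 3: T2 adds 1 new (login) at runtime 11 (ratio 1/11).
Greedy total runtime: 4 + 5 + 11 = 20.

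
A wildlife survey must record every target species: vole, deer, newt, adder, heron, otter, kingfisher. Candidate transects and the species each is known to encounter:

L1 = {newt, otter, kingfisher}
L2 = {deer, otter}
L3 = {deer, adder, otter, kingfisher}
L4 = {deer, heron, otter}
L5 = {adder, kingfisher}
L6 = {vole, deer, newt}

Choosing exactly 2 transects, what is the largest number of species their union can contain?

Choosing L3, L6 covers {vole, deer, newt, adder, otter, kingfisher} — 6 species.
No choice of 2 transects does better; here heron is left uncovered.

6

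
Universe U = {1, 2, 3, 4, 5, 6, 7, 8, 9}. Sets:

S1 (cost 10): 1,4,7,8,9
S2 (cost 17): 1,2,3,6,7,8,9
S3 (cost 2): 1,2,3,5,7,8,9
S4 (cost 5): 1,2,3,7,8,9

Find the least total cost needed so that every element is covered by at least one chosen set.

29

S1, S2, S3 cover every element at cost 10 + 17 + 2 = 29.
Any cover uses at least 3 sets; among all covering selections none totals below 29.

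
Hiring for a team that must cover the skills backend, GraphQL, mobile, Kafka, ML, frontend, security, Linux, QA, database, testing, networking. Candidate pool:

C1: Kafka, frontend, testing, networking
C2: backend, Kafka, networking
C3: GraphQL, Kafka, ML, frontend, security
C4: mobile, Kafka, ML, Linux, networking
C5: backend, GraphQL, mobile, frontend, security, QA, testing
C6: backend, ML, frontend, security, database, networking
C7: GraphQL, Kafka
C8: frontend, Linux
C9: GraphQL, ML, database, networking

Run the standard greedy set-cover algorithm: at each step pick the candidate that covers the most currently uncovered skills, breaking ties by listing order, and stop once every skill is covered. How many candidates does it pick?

3

Pick 1: C5 covers 7 new skills (backend, GraphQL, mobile, frontend, security, QA, testing).
Pick 2: C4 covers 4 new skills (Kafka, ML, Linux, networking).
Pick 3: C6 covers 1 new skills (database).
Greedy uses 3 candidates.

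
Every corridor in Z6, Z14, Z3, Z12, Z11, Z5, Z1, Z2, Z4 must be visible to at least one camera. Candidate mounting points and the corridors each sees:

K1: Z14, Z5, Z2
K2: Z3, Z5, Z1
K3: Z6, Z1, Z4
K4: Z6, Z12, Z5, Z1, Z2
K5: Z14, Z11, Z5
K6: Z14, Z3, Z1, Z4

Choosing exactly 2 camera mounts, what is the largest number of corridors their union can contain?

Choosing K4, K6 covers {Z6, Z14, Z3, Z12, Z5, Z1, Z2, Z4} — 8 corridors.
No choice of 2 camera mounts does better; here Z11 is left uncovered.

8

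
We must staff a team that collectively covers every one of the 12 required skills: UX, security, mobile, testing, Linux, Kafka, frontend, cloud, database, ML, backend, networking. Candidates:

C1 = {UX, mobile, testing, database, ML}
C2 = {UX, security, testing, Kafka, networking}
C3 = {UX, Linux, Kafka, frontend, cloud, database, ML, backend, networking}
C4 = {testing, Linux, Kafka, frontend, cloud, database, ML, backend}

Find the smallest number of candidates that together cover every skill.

3

C1, C2, C3 together cover {UX, security, mobile, testing, Linux, Kafka, frontend, cloud, database, ML, backend, networking} — every skill.
No 2 of the 4 candidates cover everything (all 6 pairs fall short), so 3 is minimum.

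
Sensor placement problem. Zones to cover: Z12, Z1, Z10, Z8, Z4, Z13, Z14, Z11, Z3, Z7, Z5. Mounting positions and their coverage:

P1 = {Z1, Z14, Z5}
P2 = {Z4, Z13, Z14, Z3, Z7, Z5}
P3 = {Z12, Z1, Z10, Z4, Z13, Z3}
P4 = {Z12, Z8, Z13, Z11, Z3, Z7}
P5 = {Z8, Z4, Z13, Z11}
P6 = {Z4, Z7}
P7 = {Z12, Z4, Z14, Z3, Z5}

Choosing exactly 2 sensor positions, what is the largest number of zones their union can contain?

9

Choosing P1, P4 covers {Z12, Z1, Z8, Z13, Z14, Z11, Z3, Z7, Z5} — 9 zones.
No choice of 2 sensor positions does better; here Z10, Z4 are left uncovered.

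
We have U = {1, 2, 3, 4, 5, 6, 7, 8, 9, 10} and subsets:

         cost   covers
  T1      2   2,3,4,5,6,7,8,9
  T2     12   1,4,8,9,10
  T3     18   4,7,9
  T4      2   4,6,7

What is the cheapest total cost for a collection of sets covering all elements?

T1, T2 cover every element at cost 2 + 12 = 14.
Any cover uses at least 2 sets; among all covering selections none totals below 14.

14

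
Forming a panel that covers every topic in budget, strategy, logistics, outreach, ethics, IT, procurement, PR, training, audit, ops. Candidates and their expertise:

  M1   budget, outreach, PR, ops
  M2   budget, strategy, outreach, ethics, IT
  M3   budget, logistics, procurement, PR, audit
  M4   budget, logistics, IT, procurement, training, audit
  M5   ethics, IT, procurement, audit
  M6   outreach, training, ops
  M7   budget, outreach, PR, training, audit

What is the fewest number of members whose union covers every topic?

3

M1, M2, M4 together cover {budget, strategy, logistics, outreach, ethics, IT, procurement, PR, training, audit, ops} — every topic.
No 2 of the 7 members cover everything (all 21 pairs fall short), so 3 is minimum.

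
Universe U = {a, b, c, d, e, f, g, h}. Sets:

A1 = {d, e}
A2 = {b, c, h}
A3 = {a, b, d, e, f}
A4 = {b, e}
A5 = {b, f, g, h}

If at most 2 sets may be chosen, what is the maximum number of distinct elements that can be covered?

7

Choosing A2, A3 covers {a, b, c, d, e, f, h} — 7 elements.
No choice of 2 sets does better; here g is left uncovered.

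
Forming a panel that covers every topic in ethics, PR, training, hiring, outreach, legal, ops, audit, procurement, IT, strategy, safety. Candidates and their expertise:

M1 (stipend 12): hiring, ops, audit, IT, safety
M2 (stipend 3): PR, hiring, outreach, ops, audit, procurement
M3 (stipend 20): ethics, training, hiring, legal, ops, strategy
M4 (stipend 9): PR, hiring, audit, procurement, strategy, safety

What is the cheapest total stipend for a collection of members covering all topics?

M1, M2, M3 cover every topic at stipend 12 + 3 + 20 = 35.
Any cover uses at least 3 members; among all covering selections none totals below 35.

35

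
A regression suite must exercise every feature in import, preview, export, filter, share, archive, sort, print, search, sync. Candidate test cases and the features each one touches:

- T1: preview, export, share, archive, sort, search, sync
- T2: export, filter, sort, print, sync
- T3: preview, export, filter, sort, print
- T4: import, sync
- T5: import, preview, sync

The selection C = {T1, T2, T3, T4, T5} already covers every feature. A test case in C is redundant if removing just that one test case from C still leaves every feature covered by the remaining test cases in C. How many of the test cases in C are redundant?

Drop T1: share, archive, search uncovered — not redundant.
Drop T2: the rest still cover every feature — redundant.
Drop T3: the rest still cover every feature — redundant.
Drop T4: the rest still cover every feature — redundant.
Drop T5: the rest still cover every feature — redundant.
4 redundant: T2, T3, T4, T5.

4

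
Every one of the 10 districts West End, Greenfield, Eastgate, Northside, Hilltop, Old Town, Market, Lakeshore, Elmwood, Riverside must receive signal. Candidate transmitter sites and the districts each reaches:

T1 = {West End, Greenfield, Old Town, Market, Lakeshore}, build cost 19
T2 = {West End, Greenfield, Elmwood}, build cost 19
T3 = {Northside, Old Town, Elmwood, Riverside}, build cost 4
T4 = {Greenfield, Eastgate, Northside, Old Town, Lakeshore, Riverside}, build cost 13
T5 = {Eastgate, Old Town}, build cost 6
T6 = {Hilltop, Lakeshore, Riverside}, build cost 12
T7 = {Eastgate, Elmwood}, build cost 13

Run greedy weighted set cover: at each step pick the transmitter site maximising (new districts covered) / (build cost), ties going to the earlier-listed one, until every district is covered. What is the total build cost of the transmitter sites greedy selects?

Pick 1: T3 adds 4 new (Northside, Old Town, Elmwood, Riverside) at build cost 4 (ratio 4/4).
Pick 2: T4 adds 3 new (Greenfield, Eastgate, Lakeshore) at build cost 13 (ratio 3/13).
Pick 3: T1 adds 2 new (West End, Market) at build cost 19 (ratio 2/19).
Pick 4: T6 adds 1 new (Hilltop) at build cost 12 (ratio 1/12).
Greedy total build cost: 4 + 13 + 19 + 12 = 48. (The true optimum is 41, so greedy overshoots here.)

48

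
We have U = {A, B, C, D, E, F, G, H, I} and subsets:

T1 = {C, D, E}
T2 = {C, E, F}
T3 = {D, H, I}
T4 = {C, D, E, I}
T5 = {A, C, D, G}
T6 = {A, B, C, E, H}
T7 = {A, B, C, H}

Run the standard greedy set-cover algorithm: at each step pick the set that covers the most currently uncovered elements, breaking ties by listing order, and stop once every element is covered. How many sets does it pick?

Pick 1: T6 covers 5 new elements (A, B, C, E, H).
Pick 2: T3 covers 2 new elements (D, I).
Pick 3: T2 covers 1 new elements (F).
Pick 4: T5 covers 1 new elements (G).
Greedy uses 4 sets.

4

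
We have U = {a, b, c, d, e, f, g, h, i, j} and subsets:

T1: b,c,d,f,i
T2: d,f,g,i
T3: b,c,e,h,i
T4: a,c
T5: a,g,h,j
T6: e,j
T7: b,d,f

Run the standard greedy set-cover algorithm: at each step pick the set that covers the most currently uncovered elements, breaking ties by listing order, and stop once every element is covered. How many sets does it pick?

Pick 1: T1 covers 5 new elements (b, c, d, f, i).
Pick 2: T5 covers 4 new elements (a, g, h, j).
Pick 3: T3 covers 1 new elements (e).
Greedy uses 3 sets.

3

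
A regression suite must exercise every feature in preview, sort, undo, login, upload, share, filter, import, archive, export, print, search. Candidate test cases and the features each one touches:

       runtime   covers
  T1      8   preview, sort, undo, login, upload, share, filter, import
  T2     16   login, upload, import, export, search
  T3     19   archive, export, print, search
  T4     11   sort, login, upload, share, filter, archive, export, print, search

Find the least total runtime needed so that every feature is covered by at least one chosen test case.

T1, T4 cover every feature at runtime 8 + 11 = 19.
Any cover uses at least 2 test cases; among all covering selections none totals below 19.

19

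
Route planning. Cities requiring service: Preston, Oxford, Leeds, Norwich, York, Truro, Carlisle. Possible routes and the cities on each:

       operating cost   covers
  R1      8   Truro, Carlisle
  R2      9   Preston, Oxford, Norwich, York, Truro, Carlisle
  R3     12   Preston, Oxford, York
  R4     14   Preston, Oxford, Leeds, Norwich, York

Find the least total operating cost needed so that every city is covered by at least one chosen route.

R1, R4 cover every city at operating cost 8 + 14 = 22.
Any cover uses at least 2 routes; among all covering selections none totals below 22.
Greedy by coverage-per-operating cost would pick R2, R4 for 23 — worse than the optimum 22.

22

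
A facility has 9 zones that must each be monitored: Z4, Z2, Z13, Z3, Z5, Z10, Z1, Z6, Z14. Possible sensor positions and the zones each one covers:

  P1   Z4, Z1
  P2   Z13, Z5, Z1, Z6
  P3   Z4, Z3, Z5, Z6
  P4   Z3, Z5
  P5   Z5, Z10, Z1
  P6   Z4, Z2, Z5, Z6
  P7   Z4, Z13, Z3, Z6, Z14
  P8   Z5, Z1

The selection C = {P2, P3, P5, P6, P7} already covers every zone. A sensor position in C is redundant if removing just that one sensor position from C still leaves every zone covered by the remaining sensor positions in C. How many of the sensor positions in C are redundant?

Drop P2: the rest still cover every zone — redundant.
Drop P3: the rest still cover every zone — redundant.
Drop P5: Z10 uncovered — not redundant.
Drop P6: Z2 uncovered — not redundant.
Drop P7: Z14 uncovered — not redundant.
2 redundant: P2, P3.

2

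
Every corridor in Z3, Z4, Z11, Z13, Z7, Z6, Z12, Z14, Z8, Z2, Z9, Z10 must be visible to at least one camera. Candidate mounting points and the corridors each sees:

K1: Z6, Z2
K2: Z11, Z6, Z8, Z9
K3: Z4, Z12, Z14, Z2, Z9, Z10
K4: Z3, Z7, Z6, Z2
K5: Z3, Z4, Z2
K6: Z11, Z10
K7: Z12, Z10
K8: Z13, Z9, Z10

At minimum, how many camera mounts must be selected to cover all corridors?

4

K2, K3, K4, K8 together cover {Z3, Z4, Z11, Z13, Z7, Z6, Z12, Z14, Z8, Z2, Z9, Z10} — every corridor.
No 3 of the 8 camera mounts cover everything (all 56 triples fall short), so 4 is minimum.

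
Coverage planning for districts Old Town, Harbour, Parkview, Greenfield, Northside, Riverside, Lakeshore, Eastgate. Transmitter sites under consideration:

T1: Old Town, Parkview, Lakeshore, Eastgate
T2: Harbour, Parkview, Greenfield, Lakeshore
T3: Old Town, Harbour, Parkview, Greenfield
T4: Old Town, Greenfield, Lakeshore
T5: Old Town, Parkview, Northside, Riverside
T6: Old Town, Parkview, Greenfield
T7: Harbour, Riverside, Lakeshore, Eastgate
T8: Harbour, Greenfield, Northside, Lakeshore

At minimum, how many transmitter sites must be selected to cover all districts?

3

T1, T2, T5 together cover {Old Town, Harbour, Parkview, Greenfield, Northside, Riverside, Lakeshore, Eastgate} — every district.
No 2 of the 8 transmitter sites cover everything (all 28 pairs fall short), so 3 is minimum.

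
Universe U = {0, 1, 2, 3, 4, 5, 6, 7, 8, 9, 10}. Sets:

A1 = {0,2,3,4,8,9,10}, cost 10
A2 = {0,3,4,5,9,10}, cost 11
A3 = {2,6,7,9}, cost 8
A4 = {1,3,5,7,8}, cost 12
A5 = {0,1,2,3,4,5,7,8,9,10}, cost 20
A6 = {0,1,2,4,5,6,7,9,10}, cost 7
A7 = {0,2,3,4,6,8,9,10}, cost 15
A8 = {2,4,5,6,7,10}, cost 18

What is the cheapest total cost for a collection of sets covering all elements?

17

A1, A6 cover every element at cost 10 + 7 = 17.
Any cover uses at least 2 sets; among all covering selections none totals below 17.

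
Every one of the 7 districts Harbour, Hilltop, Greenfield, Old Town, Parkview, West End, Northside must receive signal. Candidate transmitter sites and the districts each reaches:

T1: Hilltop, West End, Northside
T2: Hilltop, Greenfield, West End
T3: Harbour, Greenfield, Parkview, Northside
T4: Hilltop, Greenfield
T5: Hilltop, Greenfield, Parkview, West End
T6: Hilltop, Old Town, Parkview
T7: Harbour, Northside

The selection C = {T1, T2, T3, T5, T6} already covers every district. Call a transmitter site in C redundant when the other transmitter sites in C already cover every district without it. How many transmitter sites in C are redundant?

3

Drop T1: the rest still cover every district — redundant.
Drop T2: the rest still cover every district — redundant.
Drop T3: Harbour uncovered — not redundant.
Drop T5: the rest still cover every district — redundant.
Drop T6: Old Town uncovered — not redundant.
3 redundant: T1, T2, T5.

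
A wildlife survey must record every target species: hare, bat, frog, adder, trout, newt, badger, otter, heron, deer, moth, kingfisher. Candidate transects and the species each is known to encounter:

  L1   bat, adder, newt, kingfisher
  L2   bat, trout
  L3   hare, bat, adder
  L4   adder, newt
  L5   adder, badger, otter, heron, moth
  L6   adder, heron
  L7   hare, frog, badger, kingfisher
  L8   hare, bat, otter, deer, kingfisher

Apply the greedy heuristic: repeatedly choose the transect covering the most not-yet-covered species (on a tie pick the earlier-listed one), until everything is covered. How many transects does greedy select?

5

Pick 1: L5 covers 5 new species (adder, badger, otter, heron, moth).
Pick 2: L8 covers 4 new species (hare, bat, deer, kingfisher).
Pick 3: L1 covers 1 new species (newt).
Pick 4: L2 covers 1 new species (trout).
Pick 5: L7 covers 1 new species (frog).
Greedy uses 5 transects.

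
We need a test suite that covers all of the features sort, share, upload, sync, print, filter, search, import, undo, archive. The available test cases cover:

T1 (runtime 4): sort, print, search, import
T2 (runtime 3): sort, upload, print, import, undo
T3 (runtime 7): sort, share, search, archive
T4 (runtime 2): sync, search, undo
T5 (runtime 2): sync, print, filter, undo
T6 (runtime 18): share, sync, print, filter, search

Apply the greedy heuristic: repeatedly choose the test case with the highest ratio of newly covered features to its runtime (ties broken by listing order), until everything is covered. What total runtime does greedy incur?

Pick 1: T5 adds 4 new (sync, print, filter, undo) at runtime 2 (ratio 4/2).
Pick 2: T2 adds 3 new (sort, upload, import) at runtime 3 (ratio 3/3).
Pick 3: T4 adds 1 new (search) at runtime 2 (ratio 1/2).
Pick 4: T3 adds 2 new (share, archive) at runtime 7 (ratio 2/7).
Greedy total runtime: 2 + 3 + 2 + 7 = 14. (The true optimum is 12, so greedy overshoots here.)

14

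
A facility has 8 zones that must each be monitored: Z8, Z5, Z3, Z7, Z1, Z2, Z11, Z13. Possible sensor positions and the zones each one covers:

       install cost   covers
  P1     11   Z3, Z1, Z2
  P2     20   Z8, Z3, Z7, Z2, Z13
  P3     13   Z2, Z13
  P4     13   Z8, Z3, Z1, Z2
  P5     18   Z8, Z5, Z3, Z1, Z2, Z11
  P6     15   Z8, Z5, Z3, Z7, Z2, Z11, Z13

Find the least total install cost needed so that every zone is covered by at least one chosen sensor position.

26

P1, P6 cover every zone at install cost 11 + 15 = 26.
Any cover uses at least 2 sensor positions; among all covering selections none totals below 26.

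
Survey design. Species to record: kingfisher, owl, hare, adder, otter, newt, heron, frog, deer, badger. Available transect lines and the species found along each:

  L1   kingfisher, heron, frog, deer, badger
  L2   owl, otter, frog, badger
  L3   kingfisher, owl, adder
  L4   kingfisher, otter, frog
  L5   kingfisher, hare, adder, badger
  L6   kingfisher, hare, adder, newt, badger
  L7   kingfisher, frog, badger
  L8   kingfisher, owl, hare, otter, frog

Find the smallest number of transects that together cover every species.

L1, L2, L6 together cover {kingfisher, owl, hare, adder, otter, newt, heron, frog, deer, badger} — every species.
No 2 of the 8 transects cover everything (all 28 pairs fall short), so 3 is minimum.

3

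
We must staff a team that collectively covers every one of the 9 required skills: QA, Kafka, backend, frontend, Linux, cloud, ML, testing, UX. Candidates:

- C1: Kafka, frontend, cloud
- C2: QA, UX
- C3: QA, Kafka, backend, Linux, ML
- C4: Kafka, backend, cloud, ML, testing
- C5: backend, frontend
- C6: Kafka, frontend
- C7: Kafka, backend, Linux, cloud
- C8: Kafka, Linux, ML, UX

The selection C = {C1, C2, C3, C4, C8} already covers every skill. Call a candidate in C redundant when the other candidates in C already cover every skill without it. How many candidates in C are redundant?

Drop C1: frontend uncovered — not redundant.
Drop C2: the rest still cover every skill — redundant.
Drop C3: the rest still cover every skill — redundant.
Drop C4: testing uncovered — not redundant.
Drop C8: the rest still cover every skill — redundant.
3 redundant: C2, C3, C8.

3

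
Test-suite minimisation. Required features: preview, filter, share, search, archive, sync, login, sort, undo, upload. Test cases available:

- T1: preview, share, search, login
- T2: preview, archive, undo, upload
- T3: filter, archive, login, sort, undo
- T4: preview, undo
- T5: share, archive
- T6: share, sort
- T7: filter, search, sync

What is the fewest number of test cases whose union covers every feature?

4

T1, T2, T3, T7 together cover {preview, filter, share, search, archive, sync, login, sort, undo, upload} — every feature.
No 3 of the 7 test cases cover everything (all 35 triples fall short), so 4 is minimum.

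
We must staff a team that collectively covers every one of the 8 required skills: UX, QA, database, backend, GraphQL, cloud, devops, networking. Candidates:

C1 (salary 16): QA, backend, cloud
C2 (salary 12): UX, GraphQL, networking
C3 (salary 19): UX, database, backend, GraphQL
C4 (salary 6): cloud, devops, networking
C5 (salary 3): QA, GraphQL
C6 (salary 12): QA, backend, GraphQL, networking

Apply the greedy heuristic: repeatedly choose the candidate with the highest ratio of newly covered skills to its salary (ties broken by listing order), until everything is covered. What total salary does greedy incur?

28

Pick 1: C5 adds 2 new (QA, GraphQL) at salary 3 (ratio 2/3).
Pick 2: C4 adds 3 new (cloud, devops, networking) at salary 6 (ratio 3/6).
Pick 3: C3 adds 3 new (UX, database, backend) at salary 19 (ratio 3/19).
Greedy total salary: 3 + 6 + 19 = 28.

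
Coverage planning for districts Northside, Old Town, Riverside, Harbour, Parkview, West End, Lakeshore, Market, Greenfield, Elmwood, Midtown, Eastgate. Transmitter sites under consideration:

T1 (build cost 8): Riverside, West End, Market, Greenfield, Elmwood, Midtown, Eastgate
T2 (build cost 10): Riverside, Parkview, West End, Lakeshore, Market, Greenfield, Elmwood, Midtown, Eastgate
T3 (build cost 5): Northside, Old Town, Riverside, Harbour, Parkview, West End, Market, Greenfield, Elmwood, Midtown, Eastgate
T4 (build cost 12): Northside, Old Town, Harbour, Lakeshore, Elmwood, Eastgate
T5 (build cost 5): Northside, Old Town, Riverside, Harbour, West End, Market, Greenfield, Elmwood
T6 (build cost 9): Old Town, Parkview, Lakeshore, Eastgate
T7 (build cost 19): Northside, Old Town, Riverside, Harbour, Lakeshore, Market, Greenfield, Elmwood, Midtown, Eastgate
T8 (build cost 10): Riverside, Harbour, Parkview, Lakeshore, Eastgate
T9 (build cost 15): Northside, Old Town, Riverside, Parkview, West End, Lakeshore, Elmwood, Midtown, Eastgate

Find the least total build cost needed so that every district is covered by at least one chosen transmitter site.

T3, T6 cover every district at build cost 5 + 9 = 14.
Any cover uses at least 2 transmitter sites; among all covering selections none totals below 14.

14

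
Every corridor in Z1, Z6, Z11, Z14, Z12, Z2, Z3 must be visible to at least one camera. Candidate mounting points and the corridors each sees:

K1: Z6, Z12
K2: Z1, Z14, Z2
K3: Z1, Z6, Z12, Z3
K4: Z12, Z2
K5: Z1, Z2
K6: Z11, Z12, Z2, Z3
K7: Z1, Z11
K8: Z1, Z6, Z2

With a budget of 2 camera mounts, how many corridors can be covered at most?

Choosing K2, K3 covers {Z1, Z6, Z14, Z12, Z2, Z3} — 6 corridors.
No choice of 2 camera mounts does better; here Z11 is left uncovered.

6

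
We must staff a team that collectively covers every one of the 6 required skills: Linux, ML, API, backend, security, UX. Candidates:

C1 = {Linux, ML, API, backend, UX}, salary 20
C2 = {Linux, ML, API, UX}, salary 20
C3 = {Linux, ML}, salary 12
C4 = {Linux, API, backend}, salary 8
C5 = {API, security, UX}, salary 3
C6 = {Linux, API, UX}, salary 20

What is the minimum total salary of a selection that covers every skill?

C1, C5 cover every skill at salary 20 + 3 = 23.
Any cover uses at least 2 candidates; among all covering selections none totals below 23.

23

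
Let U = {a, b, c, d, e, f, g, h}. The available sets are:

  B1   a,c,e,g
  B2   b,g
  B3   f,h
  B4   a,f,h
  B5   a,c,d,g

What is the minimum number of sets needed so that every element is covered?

B1, B2, B3, B5 together cover {a, b, c, d, e, f, g, h} — every element.
No 3 of the 5 sets cover everything (all 10 triples fall short), so 4 is minimum.

4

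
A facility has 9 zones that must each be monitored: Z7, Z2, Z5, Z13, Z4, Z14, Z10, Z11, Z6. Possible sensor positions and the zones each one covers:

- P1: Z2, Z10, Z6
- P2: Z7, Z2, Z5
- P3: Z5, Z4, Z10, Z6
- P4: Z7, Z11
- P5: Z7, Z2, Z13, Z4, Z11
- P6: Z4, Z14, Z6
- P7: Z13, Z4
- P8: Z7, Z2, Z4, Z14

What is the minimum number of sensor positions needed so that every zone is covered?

P3, P5, P6 together cover {Z7, Z2, Z5, Z13, Z4, Z14, Z10, Z11, Z6} — every zone.
No 2 of the 8 sensor positions cover everything (all 28 pairs fall short), so 3 is minimum.

3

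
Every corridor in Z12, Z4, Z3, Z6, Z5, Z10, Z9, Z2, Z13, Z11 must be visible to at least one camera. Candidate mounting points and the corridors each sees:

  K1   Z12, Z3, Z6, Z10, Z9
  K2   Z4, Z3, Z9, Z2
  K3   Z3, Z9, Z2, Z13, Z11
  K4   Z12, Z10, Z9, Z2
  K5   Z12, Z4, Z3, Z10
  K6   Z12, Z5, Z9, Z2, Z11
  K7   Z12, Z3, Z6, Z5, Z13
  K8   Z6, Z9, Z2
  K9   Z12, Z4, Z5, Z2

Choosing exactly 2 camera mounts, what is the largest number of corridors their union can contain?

8

Choosing K1, K3 covers {Z12, Z3, Z6, Z10, Z9, Z2, Z13, Z11} — 8 corridors.
No choice of 2 camera mounts does better; here Z4, Z5 are left uncovered.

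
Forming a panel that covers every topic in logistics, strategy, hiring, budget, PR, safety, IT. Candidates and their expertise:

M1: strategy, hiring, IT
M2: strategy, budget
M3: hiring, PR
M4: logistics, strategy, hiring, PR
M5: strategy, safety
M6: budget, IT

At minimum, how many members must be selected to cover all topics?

M4, M5, M6 together cover {logistics, strategy, hiring, budget, PR, safety, IT} — every topic.
No 2 of the 6 members cover everything (all 15 pairs fall short), so 3 is minimum.

3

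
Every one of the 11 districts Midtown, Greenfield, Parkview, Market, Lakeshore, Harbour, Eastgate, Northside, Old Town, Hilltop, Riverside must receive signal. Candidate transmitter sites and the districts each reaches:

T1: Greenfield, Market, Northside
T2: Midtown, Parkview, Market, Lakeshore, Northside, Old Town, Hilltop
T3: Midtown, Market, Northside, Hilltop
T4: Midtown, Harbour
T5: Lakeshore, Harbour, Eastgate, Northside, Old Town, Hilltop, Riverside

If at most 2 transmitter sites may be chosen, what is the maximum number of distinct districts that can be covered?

10

Choosing T2, T5 covers {Midtown, Parkview, Market, Lakeshore, Harbour, Eastgate, Northside, Old Town, Hilltop, Riverside} — 10 districts.
No choice of 2 transmitter sites does better; here Greenfield is left uncovered.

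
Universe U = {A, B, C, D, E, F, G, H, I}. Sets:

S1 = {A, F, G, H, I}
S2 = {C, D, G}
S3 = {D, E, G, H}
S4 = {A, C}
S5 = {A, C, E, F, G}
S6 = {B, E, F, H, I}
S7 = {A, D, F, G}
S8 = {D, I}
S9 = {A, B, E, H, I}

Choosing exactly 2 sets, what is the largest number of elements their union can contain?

Choosing S2, S6 covers {B, C, D, E, F, G, H, I} — 8 elements.
No choice of 2 sets does better; here A is left uncovered.

8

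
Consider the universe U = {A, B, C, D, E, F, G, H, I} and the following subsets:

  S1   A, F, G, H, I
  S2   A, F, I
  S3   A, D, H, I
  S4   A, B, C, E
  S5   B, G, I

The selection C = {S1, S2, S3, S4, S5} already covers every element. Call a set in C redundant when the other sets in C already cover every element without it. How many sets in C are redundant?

Drop S1: the rest still cover every element — redundant.
Drop S2: the rest still cover every element — redundant.
Drop S3: D uncovered — not redundant.
Drop S4: C, E uncovered — not redundant.
Drop S5: the rest still cover every element — redundant.
3 redundant: S1, S2, S5.

3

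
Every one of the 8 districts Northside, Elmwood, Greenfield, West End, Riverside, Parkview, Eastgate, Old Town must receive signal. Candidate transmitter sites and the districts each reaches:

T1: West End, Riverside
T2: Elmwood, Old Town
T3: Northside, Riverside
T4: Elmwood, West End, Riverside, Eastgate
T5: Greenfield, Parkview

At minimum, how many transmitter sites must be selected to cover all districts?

4

T2, T3, T4, T5 together cover {Northside, Elmwood, Greenfield, West End, Riverside, Parkview, Eastgate, Old Town} — every district.
No 3 of the 5 transmitter sites cover everything (all 10 triples fall short), so 4 is minimum.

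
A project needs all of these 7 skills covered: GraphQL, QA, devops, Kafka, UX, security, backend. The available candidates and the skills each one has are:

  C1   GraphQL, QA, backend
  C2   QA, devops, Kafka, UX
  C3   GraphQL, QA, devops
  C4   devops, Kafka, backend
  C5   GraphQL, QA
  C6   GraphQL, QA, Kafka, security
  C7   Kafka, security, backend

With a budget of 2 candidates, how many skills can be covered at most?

Choosing C1, C2 covers {GraphQL, QA, devops, Kafka, UX, backend} — 6 skills.
No choice of 2 candidates does better; here security is left uncovered.

6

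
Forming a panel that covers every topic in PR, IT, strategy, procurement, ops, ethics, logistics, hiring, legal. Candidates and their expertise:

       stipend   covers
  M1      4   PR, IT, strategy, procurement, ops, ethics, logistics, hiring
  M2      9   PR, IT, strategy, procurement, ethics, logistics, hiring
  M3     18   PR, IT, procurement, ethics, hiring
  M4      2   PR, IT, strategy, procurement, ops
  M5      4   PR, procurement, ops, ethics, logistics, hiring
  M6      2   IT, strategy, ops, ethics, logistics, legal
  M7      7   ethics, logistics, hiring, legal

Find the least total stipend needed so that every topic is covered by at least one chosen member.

M1, M6 cover every topic at stipend 4 + 2 = 6.
Any cover uses at least 2 members; among all covering selections none totals below 6.

6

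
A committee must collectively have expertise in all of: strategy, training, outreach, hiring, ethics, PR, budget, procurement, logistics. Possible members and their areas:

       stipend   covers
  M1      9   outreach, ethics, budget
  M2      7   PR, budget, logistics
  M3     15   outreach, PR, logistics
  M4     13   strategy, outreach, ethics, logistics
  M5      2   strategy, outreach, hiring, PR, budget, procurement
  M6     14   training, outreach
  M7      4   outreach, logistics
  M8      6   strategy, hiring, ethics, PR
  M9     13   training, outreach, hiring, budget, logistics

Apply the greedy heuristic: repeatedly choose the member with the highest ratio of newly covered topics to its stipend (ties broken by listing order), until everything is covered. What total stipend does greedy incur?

25

Pick 1: M5 adds 6 new (strategy, outreach, hiring, PR, budget, procurement) at stipend 2 (ratio 6/2).
Pick 2: M7 adds 1 new (logistics) at stipend 4 (ratio 1/4).
Pick 3: M8 adds 1 new (ethics) at stipend 6 (ratio 1/6).
Pick 4: M9 adds 1 new (training) at stipend 13 (ratio 1/13).
Greedy total stipend: 2 + 4 + 6 + 13 = 25. (The true optimum is 21, so greedy overshoots here.)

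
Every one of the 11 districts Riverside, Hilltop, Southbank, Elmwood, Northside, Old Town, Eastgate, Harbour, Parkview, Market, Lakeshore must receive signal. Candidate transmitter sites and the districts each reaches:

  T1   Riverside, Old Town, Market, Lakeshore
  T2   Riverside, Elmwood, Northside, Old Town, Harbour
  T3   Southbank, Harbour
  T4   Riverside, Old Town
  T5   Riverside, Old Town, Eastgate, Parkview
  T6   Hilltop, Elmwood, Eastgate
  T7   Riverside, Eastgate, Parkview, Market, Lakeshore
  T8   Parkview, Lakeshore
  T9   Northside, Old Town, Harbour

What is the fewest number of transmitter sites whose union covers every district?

T2, T3, T6, T7 together cover {Riverside, Hilltop, Southbank, Elmwood, Northside, Old Town, Eastgate, Harbour, Parkview, Market, Lakeshore} — every district.
No 3 of the 9 transmitter sites cover everything (all 84 triples fall short), so 4 is minimum.

4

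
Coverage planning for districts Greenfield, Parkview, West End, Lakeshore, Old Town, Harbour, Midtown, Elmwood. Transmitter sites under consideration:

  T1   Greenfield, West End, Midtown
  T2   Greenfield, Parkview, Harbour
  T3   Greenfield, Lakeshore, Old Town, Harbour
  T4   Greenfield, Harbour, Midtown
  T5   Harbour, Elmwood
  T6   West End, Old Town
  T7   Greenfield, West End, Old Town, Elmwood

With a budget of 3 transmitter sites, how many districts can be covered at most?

7

Choosing T1, T2, T3 covers {Greenfield, Parkview, West End, Lakeshore, Old Town, Harbour, Midtown} — 7 districts.
No choice of 3 transmitter sites does better; here Elmwood is left uncovered.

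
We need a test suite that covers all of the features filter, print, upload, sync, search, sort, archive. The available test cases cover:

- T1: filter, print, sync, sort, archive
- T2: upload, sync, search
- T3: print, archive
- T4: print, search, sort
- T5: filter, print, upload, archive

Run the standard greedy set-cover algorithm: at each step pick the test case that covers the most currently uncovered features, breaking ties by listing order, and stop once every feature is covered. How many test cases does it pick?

Pick 1: T1 covers 5 new features (filter, print, sync, sort, archive).
Pick 2: T2 covers 2 new features (upload, search).
Greedy uses 2 test cases.

2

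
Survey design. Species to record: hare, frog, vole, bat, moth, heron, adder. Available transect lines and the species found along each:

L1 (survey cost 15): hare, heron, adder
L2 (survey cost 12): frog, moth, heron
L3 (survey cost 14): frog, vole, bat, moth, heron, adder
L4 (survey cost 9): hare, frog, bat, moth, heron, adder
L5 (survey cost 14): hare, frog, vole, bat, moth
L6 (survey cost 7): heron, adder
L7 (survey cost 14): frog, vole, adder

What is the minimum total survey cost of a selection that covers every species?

L5, L6 cover every species at survey cost 14 + 7 = 21.
Any cover uses at least 2 transects; among all covering selections none totals below 21.
Greedy by coverage-per-survey cost would pick L4, L3 for 23 — worse than the optimum 21.

21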